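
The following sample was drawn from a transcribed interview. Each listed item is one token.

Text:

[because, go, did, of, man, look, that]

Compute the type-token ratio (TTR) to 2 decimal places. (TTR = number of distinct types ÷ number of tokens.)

N = 7 tokens, V = 7 types.
TTR = V / N = 7 / 7 = 1.00

1.00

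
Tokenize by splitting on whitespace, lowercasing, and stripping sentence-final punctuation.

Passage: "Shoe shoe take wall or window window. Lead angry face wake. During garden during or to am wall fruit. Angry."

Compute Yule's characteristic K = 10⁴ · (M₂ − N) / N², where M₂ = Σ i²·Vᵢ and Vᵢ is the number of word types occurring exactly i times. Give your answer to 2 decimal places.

300.00

Frequencies: shoe:2, wall:2, or:2, window:2, angry:2, during:2, take:1, lead:1, face:1, wake:1, garden:1, to:1, am:1, fruit:1
N = 20. Frequency spectrum: V_1=8, V_2=6
M₂ = 1²·8 + 2²·6 = 32
K = 10000 × (32 − 20) / 20² = 300.00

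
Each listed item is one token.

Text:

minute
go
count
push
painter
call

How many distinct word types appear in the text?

Distinct types: {call, count, go, minute, painter, push}
V = 6

6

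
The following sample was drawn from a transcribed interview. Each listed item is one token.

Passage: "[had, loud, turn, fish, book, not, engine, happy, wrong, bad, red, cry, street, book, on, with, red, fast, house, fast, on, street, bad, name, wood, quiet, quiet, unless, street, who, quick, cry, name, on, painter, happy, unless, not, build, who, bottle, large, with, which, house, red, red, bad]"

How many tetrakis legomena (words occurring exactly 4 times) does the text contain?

1

Frequencies: red:4, bad:3, street:3, on:3, book:2, not:2, happy:2, cry:2, with:2, fast:2, house:2, name:2, quiet:2, unless:2, who:2, had:1, loud:1, turn:1, fish:1, engine:1, … (8 more, each freq 1)
Words with frequency 4: red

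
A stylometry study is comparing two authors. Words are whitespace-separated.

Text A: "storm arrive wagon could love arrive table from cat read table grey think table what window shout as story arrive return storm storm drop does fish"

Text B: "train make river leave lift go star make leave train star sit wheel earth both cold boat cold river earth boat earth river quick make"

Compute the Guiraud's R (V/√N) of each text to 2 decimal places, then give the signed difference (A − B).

1.12

A: V=20, N=26, R=3.92
B: V=14, N=25, R=2.80
Difference = 3.92 − 2.80 = 1.12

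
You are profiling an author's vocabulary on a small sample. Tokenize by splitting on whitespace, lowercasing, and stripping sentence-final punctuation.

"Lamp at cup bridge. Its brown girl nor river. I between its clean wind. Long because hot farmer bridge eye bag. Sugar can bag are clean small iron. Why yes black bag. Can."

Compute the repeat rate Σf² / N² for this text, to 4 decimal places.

0.0432

Frequencies: bag:3, bridge:2, its:2, clean:2, can:2, lamp:1, at:1, cup:1, brown:1, girl:1, nor:1, river:1, i:1, between:1, wind:1, long:1, because:1, hot:1, farmer:1, eye:1, … (7 more, each freq 1)
Σf² = 47; N² = 1089
Repeat rate = 47 / 1089 = 0.0432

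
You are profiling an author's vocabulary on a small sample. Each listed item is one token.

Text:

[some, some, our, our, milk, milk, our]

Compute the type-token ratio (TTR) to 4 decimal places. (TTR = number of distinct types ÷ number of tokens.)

N = 7 tokens, V = 3 types.
TTR = V / N = 3 / 7 = 0.4286

0.4286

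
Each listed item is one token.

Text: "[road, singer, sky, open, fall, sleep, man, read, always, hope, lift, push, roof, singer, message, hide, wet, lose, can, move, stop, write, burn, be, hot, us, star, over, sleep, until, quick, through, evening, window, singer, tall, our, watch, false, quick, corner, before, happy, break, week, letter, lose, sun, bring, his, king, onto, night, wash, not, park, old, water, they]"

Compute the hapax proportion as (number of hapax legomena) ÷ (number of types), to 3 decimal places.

Frequencies: singer:3, sleep:2, lose:2, quick:2, road:1, sky:1, open:1, fall:1, man:1, read:1, always:1, hope:1, lift:1, push:1, roof:1, message:1, hide:1, wet:1, can:1, move:1, … (34 more, each freq 1)
Hapax count = 50; type count = 54.
Ratio = 50 / 54 = 0.926

0.926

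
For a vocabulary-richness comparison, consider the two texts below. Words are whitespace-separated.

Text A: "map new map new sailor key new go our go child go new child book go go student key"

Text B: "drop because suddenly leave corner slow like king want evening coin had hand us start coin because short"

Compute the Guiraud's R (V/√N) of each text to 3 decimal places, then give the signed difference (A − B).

-1.706

A: V=9, N=19, R=2.065
B: V=16, N=18, R=3.771
Difference = 2.065 − 3.771 = -1.706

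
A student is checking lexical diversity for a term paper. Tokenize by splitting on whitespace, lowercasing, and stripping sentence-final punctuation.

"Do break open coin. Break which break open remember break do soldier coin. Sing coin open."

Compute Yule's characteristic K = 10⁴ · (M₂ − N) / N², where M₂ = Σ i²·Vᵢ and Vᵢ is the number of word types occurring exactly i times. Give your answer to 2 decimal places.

1015.63

Frequencies: break:4, open:3, coin:3, do:2, which:1, remember:1, soldier:1, sing:1
N = 16. Frequency spectrum: V_1=4, V_2=1, V_3=2, V_4=1
M₂ = 1²·4 + 2²·1 + 3²·2 + 4²·1 = 42
K = 10000 × (42 − 16) / 16² = 1015.63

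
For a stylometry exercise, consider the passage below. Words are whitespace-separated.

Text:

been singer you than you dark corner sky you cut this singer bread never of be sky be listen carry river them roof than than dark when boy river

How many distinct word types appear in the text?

20

Distinct types: {be, been, boy, bread, carry, corner, cut, dark, listen, never, of, river, roof, singer, sky, than, them, this, when, you}
V = 20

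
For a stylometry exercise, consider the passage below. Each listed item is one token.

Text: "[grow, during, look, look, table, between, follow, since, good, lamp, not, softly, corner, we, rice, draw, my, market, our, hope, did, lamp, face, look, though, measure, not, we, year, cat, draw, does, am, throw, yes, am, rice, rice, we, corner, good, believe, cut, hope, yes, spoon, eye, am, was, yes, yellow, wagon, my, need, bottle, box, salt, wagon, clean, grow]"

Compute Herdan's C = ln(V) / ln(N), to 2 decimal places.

0.91

N = 60, V = 41.
ln(V) = 3.713572, ln(N) = 4.094345
C = 3.713572 / 4.094345 = 0.91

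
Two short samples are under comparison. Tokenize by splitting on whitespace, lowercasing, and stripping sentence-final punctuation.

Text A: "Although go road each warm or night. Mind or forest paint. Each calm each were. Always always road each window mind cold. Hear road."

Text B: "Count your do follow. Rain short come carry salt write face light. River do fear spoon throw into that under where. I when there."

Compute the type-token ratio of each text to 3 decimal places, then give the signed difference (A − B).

TTR(A) = 16/24 = 0.667
TTR(B) = 23/24 = 0.958
Difference = 0.667 − 0.958 = -0.291

-0.291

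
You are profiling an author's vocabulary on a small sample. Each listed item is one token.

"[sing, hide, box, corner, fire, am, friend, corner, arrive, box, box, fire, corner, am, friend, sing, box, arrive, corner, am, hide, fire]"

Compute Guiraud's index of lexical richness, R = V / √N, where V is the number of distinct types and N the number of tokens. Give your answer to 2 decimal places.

1.71

N = 22, V = 8.
√N = 4.690416
R = 8 / 4.690416 = 1.71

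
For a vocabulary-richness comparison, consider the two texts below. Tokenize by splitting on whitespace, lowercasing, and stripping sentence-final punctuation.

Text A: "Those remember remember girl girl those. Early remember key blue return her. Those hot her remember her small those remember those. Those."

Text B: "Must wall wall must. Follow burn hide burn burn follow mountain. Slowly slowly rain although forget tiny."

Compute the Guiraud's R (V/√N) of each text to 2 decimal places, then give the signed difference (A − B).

-0.54

A: V=10, N=22, R=2.13
B: V=11, N=17, R=2.67
Difference = 2.13 − 2.67 = -0.54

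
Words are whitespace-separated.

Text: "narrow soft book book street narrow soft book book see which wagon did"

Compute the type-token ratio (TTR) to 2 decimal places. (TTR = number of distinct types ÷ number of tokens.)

N = 13 tokens, V = 8 types.
TTR = V / N = 8 / 13 = 0.62

0.62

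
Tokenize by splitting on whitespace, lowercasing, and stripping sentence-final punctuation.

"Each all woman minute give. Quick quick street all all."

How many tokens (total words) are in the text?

10

Tokens: each, all, woman, minute, give, quick, quick, street, all, all
N = 10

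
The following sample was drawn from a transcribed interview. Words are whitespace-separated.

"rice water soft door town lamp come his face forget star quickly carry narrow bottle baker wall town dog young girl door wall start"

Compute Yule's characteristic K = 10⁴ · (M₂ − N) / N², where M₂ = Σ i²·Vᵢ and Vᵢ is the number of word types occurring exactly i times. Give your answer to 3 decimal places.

Frequencies: door:2, town:2, wall:2, rice:1, water:1, soft:1, lamp:1, come:1, his:1, face:1, forget:1, star:1, quickly:1, carry:1, narrow:1, bottle:1, baker:1, dog:1, young:1, girl:1, … (1 more, each freq 1)
N = 24. Frequency spectrum: V_1=18, V_2=3
M₂ = 1²·18 + 2²·3 = 30
K = 10000 × (30 − 24) / 24² = 104.167

104.167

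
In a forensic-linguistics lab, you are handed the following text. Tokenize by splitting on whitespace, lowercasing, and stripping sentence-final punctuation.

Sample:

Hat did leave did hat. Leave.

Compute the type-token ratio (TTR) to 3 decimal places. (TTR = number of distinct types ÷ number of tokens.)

0.500

N = 6 tokens, V = 3 types.
TTR = V / N = 3 / 6 = 0.500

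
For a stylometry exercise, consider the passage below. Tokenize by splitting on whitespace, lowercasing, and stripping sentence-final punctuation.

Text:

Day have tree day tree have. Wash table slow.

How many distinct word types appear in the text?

Distinct types: {day, have, slow, table, tree, wash}
V = 6

6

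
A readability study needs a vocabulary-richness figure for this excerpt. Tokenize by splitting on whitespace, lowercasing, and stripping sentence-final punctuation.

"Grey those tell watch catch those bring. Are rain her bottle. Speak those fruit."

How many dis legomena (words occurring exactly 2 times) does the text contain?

0

Frequencies: those:3, grey:1, tell:1, watch:1, catch:1, bring:1, are:1, rain:1, her:1, bottle:1, speak:1, fruit:1
Words with frequency 2: (none)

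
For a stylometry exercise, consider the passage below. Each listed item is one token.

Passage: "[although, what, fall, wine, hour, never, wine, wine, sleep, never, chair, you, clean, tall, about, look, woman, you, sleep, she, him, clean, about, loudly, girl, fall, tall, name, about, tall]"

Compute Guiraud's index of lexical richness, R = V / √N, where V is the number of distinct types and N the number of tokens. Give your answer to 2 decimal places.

3.47

N = 30, V = 19.
√N = 5.477226
R = 19 / 5.477226 = 3.47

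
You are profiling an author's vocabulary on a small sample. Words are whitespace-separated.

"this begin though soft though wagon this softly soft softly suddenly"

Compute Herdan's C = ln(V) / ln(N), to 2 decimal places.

0.81

N = 11, V = 7.
ln(V) = 1.945910, ln(N) = 2.397895
C = 1.945910 / 2.397895 = 0.81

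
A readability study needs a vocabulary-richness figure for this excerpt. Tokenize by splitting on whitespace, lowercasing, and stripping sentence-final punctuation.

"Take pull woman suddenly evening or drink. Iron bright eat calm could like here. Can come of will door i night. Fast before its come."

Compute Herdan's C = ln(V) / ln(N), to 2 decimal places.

N = 25, V = 24.
ln(V) = 3.178054, ln(N) = 3.218876
C = 3.178054 / 3.218876 = 0.99

0.99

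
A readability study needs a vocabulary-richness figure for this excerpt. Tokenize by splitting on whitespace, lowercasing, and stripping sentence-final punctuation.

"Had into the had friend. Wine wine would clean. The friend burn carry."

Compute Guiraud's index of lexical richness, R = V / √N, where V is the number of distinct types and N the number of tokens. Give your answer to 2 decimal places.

N = 13, V = 9.
√N = 3.605551
R = 9 / 3.605551 = 2.50

2.50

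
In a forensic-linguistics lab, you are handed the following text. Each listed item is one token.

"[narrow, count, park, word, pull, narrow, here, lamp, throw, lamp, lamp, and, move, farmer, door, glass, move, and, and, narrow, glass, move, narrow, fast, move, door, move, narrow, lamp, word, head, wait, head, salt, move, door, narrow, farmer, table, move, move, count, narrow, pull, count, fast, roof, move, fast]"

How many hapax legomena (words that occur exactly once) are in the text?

7

Frequencies: move:9, narrow:7, lamp:4, count:3, and:3, door:3, fast:3, word:2, pull:2, farmer:2, glass:2, head:2, park:1, here:1, throw:1, wait:1, salt:1, table:1, roof:1
Hapax (freq=1): here, park, roof, salt, table, throw, wait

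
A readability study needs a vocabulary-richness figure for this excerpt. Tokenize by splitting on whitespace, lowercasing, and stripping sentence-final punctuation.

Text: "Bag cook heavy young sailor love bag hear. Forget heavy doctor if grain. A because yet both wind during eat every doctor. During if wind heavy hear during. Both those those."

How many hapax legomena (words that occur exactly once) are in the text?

Frequencies: heavy:3, during:3, bag:2, hear:2, doctor:2, if:2, both:2, wind:2, those:2, cook:1, young:1, sailor:1, love:1, forget:1, grain:1, a:1, because:1, yet:1, eat:1, every:1
Hapax (freq=1): a, because, cook, eat, every, forget, grain, love, sailor, yet, young

11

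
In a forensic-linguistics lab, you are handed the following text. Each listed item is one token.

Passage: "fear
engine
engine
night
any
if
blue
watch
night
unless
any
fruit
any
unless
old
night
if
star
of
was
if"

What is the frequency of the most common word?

Frequencies: night:3, any:3, if:3, engine:2, unless:2, fear:1, blue:1, watch:1, fruit:1, old:1, star:1, of:1, was:1
Most common: 'night' with frequency 3.

3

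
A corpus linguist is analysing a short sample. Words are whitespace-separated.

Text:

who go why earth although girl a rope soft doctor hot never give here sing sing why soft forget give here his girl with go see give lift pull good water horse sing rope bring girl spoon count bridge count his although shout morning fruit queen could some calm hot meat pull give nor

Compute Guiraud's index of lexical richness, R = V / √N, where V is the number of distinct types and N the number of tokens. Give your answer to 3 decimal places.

5.035

N = 54, V = 37.
√N = 7.348469
R = 37 / 7.348469 = 5.035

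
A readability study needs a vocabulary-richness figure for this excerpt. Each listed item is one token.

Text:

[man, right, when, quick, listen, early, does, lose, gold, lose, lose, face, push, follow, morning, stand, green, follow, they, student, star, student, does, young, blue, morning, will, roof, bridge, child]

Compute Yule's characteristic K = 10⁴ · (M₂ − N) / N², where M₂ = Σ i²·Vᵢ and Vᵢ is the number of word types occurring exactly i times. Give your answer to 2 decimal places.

Frequencies: lose:3, does:2, follow:2, morning:2, student:2, man:1, right:1, when:1, quick:1, listen:1, early:1, gold:1, face:1, push:1, stand:1, green:1, they:1, star:1, young:1, blue:1, … (4 more, each freq 1)
N = 30. Frequency spectrum: V_1=19, V_2=4, V_3=1
M₂ = 1²·19 + 2²·4 + 3²·1 = 44
K = 10000 × (44 − 30) / 30² = 155.56

155.56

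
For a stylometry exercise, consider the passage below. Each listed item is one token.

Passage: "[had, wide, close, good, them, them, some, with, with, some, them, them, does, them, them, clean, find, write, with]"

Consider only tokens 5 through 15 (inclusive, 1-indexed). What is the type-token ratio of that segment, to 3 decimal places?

Segment tokens 5–15: them, them, some, with, with, some, them, them, does, them, them
Segment N = 11, segment V = 4.
TTR = 4 / 11 = 0.364

0.364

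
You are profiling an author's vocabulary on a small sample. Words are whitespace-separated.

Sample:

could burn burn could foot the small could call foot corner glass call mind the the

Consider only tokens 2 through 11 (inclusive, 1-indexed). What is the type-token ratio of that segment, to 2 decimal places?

Segment tokens 2–11: burn, burn, could, foot, the, small, could, call, foot, corner
Segment N = 10, segment V = 7.
TTR = 7 / 10 = 0.70

0.70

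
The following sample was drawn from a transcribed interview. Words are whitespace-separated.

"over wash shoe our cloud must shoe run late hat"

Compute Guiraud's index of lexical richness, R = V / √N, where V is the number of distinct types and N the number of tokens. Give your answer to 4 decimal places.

2.8460

N = 10, V = 9.
√N = 3.162278
R = 9 / 3.162278 = 2.8460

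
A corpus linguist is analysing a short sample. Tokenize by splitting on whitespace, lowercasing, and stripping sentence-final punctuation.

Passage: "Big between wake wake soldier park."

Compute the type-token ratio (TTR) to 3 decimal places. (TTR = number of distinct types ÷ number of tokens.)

0.833

N = 6 tokens, V = 5 types.
TTR = V / N = 5 / 6 = 0.833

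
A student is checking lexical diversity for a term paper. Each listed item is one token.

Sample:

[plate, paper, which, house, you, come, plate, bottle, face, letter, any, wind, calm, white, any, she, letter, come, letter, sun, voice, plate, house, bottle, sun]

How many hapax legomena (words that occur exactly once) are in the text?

Frequencies: plate:3, letter:3, house:2, come:2, bottle:2, any:2, sun:2, paper:1, which:1, you:1, face:1, wind:1, calm:1, white:1, she:1, voice:1
Hapax (freq=1): calm, face, paper, she, voice, which, white, wind, you

9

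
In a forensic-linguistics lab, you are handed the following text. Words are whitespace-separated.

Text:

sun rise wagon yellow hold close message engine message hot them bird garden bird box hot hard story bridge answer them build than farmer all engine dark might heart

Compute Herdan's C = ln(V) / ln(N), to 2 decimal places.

N = 29, V = 24.
ln(V) = 3.178054, ln(N) = 3.367296
C = 3.178054 / 3.367296 = 0.94

0.94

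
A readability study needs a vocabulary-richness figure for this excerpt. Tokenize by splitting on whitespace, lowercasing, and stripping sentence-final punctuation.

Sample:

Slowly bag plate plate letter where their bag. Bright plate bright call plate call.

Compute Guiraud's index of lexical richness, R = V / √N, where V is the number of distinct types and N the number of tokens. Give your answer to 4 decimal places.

2.1381

N = 14, V = 8.
√N = 3.741657
R = 8 / 3.741657 = 2.1381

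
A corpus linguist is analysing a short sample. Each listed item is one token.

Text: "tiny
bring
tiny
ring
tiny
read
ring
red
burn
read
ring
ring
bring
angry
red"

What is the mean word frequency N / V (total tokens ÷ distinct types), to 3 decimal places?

2.143

N = 15 tokens, V = 7 types.
Mean frequency = N / V = 15 / 7 = 2.143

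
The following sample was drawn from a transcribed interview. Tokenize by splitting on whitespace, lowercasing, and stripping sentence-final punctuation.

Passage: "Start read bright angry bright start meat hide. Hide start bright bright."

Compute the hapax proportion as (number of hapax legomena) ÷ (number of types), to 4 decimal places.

0.5000

Frequencies: bright:4, start:3, hide:2, read:1, angry:1, meat:1
Hapax count = 3; type count = 6.
Ratio = 3 / 6 = 0.5000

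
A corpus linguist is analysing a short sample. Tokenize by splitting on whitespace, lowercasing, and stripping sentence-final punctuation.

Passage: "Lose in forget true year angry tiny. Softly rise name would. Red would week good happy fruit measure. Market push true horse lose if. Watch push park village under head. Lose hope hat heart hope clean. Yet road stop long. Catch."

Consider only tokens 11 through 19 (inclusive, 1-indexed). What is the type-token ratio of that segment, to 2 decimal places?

Segment tokens 11–19: would, red, would, week, good, happy, fruit, measure, market
Segment N = 9, segment V = 8.
TTR = 8 / 9 = 0.89

0.89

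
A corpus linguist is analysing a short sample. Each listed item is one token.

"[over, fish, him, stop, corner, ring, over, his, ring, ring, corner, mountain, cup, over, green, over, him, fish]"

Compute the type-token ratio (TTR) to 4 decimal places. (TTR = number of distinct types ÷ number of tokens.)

N = 18 tokens, V = 10 types.
TTR = V / N = 10 / 18 = 0.5556

0.5556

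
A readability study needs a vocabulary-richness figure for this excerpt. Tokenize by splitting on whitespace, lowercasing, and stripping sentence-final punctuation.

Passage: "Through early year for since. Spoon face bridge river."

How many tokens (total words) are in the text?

Tokens: through, early, year, for, since, spoon, face, bridge, river
N = 9

9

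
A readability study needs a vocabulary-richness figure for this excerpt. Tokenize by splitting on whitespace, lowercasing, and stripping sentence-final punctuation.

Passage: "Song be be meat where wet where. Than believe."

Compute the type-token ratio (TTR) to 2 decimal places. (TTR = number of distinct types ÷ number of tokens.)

0.78

N = 9 tokens, V = 7 types.
TTR = V / N = 7 / 9 = 0.78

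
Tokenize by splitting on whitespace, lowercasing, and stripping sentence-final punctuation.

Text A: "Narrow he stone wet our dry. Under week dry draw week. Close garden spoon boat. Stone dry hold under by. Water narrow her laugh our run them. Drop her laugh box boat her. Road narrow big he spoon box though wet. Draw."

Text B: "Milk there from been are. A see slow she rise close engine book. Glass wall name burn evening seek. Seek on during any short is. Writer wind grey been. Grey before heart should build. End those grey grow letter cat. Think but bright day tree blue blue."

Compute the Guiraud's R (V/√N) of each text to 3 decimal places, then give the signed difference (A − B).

A: V=25, N=42, R=3.858
B: V=42, N=47, R=6.126
Difference = 3.858 − 6.126 = -2.268

-2.268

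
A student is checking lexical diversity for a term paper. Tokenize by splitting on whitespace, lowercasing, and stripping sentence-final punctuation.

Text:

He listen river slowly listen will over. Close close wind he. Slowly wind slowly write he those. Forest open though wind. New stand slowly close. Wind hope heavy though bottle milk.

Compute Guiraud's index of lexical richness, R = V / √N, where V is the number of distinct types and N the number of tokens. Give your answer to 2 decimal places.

N = 31, V = 19.
√N = 5.567764
R = 19 / 5.567764 = 3.41

3.41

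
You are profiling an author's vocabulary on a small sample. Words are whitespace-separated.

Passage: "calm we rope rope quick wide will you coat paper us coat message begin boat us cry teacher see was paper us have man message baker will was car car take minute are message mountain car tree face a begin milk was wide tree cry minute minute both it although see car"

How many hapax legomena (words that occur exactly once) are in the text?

18

Frequencies: car:4, us:3, message:3, was:3, minute:3, rope:2, wide:2, will:2, coat:2, paper:2, begin:2, cry:2, see:2, tree:2, calm:1, we:1, quick:1, you:1, boat:1, teacher:1, … (12 more, each freq 1)
Hapax (freq=1): a, although, are, baker, boat, both, calm, face, have, it, man, milk, mountain, quick, take, teacher, we, you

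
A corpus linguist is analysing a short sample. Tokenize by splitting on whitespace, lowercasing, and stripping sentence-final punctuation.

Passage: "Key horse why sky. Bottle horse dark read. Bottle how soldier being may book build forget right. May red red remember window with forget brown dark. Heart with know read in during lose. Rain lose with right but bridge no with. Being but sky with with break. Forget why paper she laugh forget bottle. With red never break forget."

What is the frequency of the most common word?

Frequencies: with:7, forget:5, bottle:3, red:3, horse:2, why:2, sky:2, dark:2, read:2, being:2, may:2, right:2, lose:2, but:2, break:2, key:1, how:1, soldier:1, book:1, build:1, … (14 more, each freq 1)
Most common: 'with' with frequency 7.

7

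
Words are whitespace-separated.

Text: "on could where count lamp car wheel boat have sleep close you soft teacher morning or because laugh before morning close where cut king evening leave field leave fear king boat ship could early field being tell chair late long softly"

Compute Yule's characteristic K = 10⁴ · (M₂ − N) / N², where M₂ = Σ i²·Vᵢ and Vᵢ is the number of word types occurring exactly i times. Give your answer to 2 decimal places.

Frequencies: could:2, where:2, boat:2, close:2, morning:2, king:2, leave:2, field:2, on:1, count:1, lamp:1, car:1, wheel:1, have:1, sleep:1, you:1, soft:1, teacher:1, or:1, because:1, … (13 more, each freq 1)
N = 41. Frequency spectrum: V_1=25, V_2=8
M₂ = 1²·25 + 2²·8 = 57
K = 10000 × (57 − 41) / 41² = 95.18

95.18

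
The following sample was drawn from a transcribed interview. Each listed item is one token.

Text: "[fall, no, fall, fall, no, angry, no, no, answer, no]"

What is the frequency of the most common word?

5

Frequencies: no:5, fall:3, angry:1, answer:1
Most common: 'no' with frequency 5.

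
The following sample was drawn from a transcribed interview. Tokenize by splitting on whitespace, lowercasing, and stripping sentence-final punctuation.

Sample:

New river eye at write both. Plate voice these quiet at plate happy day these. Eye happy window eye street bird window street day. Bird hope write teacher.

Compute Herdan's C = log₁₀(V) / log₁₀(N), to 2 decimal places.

0.85

N = 28, V = 17.
log₁₀(V) = 1.230449, log₁₀(N) = 1.447158
C = 1.230449 / 1.447158 = 0.85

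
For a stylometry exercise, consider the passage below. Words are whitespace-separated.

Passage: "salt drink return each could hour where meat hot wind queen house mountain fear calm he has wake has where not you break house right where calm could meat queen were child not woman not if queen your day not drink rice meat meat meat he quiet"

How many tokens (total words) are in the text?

47

Tokens: salt, drink, return, each, could, hour, where, meat, hot, wind, queen, house, mountain, fear, calm, he, has, wake, has, where, not, you, break, house, right, where, calm, could, meat, queen, were, child, not, woman, not, if, queen, your, day, not, drink, rice, meat, meat, meat, he, quiet
N = 47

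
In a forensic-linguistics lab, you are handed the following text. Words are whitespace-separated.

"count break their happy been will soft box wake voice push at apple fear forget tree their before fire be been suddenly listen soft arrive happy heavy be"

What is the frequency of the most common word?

2

Frequencies: their:2, happy:2, been:2, soft:2, be:2, count:1, break:1, will:1, box:1, wake:1, voice:1, push:1, at:1, apple:1, fear:1, forget:1, tree:1, before:1, fire:1, suddenly:1, … (3 more, each freq 1)
Most common: 'their' with frequency 2.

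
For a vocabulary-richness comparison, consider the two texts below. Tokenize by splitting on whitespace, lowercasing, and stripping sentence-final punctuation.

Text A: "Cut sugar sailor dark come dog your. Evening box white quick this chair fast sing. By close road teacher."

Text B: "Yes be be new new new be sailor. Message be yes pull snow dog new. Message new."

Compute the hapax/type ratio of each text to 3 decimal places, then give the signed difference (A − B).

0.500

A: hapax=19, V=19, ratio=1.000
B: hapax=4, V=8, ratio=0.500
Difference = 1.000 − 0.500 = 0.500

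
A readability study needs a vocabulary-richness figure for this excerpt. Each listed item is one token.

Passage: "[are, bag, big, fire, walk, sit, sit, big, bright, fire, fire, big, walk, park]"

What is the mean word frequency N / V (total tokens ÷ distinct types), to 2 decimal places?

N = 14 tokens, V = 8 types.
Mean frequency = N / V = 14 / 8 = 1.75

1.75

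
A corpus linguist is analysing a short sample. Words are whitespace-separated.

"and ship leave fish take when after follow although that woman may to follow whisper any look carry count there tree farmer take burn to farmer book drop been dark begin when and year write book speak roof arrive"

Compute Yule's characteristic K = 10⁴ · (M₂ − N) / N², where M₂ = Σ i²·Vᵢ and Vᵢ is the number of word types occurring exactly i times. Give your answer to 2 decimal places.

92.04

Frequencies: and:2, take:2, when:2, follow:2, to:2, farmer:2, book:2, ship:1, leave:1, fish:1, after:1, although:1, that:1, woman:1, may:1, whisper:1, any:1, look:1, carry:1, count:1, … (12 more, each freq 1)
N = 39. Frequency spectrum: V_1=25, V_2=7
M₂ = 1²·25 + 2²·7 = 53
K = 10000 × (53 − 39) / 39² = 92.04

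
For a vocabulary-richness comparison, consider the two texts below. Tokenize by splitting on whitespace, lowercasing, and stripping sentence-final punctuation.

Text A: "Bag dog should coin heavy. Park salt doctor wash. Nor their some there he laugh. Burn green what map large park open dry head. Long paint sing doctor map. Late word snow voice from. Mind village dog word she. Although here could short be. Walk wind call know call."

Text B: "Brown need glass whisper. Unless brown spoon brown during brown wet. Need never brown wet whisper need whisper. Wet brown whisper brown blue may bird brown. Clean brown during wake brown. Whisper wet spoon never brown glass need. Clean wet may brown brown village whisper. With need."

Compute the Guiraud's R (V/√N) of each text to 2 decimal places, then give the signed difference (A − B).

A: V=43, N=49, R=6.14
B: V=16, N=47, R=2.33
Difference = 6.14 − 2.33 = 3.81

3.81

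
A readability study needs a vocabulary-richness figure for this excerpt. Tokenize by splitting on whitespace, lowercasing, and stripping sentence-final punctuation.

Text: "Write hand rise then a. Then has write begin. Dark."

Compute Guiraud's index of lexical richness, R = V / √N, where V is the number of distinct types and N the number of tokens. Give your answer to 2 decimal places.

N = 10, V = 8.
√N = 3.162278
R = 8 / 3.162278 = 2.53

2.53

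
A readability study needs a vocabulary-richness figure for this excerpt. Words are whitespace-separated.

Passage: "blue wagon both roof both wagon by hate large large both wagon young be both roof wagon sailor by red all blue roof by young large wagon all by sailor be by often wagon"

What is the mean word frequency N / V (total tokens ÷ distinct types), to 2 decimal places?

2.62

N = 34 tokens, V = 13 types.
Mean frequency = N / V = 34 / 13 = 2.62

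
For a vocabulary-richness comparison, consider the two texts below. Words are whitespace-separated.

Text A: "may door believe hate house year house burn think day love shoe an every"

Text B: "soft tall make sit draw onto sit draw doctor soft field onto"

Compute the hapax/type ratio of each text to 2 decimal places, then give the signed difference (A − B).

0.42

A: hapax=12, V=13, ratio=0.92
B: hapax=4, V=8, ratio=0.50
Difference = 0.92 − 0.50 = 0.42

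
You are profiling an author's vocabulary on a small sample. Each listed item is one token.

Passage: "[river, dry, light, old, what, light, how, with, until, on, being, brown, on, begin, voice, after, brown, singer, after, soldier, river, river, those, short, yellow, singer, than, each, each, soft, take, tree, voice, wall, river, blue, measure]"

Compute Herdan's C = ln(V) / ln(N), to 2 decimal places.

N = 37, V = 27.
ln(V) = 3.295837, ln(N) = 3.610918
C = 3.295837 / 3.610918 = 0.91

0.91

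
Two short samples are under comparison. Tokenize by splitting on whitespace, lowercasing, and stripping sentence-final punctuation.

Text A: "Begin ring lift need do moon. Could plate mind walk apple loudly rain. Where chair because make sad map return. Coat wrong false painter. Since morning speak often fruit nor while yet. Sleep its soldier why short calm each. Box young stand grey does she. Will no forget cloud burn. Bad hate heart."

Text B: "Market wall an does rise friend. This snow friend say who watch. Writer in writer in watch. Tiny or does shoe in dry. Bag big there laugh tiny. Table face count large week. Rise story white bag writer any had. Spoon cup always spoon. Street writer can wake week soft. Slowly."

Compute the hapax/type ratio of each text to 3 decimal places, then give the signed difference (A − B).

A: hapax=53, V=53, ratio=1.000
B: hapax=28, V=38, ratio=0.737
Difference = 1.000 − 0.737 = 0.263

0.263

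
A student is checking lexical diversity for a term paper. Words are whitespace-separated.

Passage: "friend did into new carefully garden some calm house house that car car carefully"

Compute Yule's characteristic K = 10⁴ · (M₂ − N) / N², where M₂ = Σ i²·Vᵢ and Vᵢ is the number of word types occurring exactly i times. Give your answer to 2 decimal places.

Frequencies: carefully:2, house:2, car:2, friend:1, did:1, into:1, new:1, garden:1, some:1, calm:1, that:1
N = 14. Frequency spectrum: V_1=8, V_2=3
M₂ = 1²·8 + 2²·3 = 20
K = 10000 × (20 − 14) / 14² = 306.12

306.12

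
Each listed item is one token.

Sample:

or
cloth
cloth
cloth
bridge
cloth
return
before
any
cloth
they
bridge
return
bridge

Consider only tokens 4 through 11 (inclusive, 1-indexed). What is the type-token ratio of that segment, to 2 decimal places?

0.75

Segment tokens 4–11: cloth, bridge, cloth, return, before, any, cloth, they
Segment N = 8, segment V = 6.
TTR = 6 / 8 = 0.75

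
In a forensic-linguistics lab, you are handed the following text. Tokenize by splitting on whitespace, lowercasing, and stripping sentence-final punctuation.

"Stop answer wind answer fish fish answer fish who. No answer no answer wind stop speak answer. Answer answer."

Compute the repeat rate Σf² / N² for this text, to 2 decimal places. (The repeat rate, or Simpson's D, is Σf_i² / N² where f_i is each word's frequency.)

0.24

Frequencies: answer:8, fish:3, stop:2, wind:2, no:2, who:1, speak:1
Σf² = 87; N² = 361
Repeat rate = 87 / 361 = 0.24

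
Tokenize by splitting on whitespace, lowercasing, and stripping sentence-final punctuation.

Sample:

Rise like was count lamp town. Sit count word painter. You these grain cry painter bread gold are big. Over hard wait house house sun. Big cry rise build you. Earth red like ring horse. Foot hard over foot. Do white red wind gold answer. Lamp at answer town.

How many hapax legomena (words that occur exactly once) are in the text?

17

Frequencies: rise:2, like:2, count:2, lamp:2, town:2, painter:2, you:2, cry:2, gold:2, big:2, over:2, hard:2, house:2, red:2, foot:2, answer:2, was:1, sit:1, word:1, these:1, … (13 more, each freq 1)
Hapax (freq=1): are, at, bread, build, do, earth, grain, horse, ring, sit, sun, these, wait, was, white, wind, word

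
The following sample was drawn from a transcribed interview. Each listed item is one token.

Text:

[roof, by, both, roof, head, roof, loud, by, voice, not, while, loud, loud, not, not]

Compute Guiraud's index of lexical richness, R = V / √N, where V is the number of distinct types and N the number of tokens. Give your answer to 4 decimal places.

2.0656

N = 15, V = 8.
√N = 3.872983
R = 8 / 3.872983 = 2.0656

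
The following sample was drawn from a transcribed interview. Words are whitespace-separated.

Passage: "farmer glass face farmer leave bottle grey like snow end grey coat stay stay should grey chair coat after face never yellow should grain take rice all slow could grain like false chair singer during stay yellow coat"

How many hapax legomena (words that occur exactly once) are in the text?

Frequencies: grey:3, coat:3, stay:3, farmer:2, face:2, like:2, should:2, chair:2, yellow:2, grain:2, glass:1, leave:1, bottle:1, snow:1, end:1, after:1, never:1, take:1, rice:1, all:1, … (5 more, each freq 1)
Hapax (freq=1): after, all, bottle, could, during, end, false, glass, leave, never, rice, singer, slow, snow, take

15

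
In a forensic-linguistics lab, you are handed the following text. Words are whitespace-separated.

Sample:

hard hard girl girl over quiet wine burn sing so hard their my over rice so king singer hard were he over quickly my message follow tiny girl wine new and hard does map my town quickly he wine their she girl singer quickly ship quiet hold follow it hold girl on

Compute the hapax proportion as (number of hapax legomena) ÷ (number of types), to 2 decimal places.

0.55

Frequencies: hard:5, girl:5, over:3, wine:3, my:3, quickly:3, quiet:2, so:2, their:2, singer:2, he:2, follow:2, hold:2, burn:1, sing:1, rice:1, king:1, were:1, message:1, tiny:1, … (9 more, each freq 1)
Hapax count = 16; type count = 29.
Ratio = 16 / 29 = 0.55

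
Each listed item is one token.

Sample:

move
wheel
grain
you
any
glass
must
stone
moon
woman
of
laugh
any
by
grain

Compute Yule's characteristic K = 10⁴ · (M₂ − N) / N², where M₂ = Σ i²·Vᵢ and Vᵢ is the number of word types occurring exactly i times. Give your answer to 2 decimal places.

177.78

Frequencies: grain:2, any:2, move:1, wheel:1, you:1, glass:1, must:1, stone:1, moon:1, woman:1, of:1, laugh:1, by:1
N = 15. Frequency spectrum: V_1=11, V_2=2
M₂ = 1²·11 + 2²·2 = 19
K = 10000 × (19 − 15) / 15² = 177.78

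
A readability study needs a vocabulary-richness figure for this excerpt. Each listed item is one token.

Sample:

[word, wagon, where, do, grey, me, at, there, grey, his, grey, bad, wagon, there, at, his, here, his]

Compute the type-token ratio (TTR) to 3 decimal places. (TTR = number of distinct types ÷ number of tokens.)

N = 18 tokens, V = 11 types.
TTR = V / N = 11 / 18 = 0.611

0.611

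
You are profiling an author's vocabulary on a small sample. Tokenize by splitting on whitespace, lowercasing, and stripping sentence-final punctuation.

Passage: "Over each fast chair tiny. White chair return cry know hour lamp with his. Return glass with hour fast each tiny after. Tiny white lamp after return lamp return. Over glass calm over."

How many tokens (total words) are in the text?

33

Tokens: over, each, fast, chair, tiny, white, chair, return, cry, know, hour, lamp, with, his, return, glass, with, hour, fast, each, tiny, after, tiny, white, lamp, after, return, lamp, return, over, glass, calm, over
N = 33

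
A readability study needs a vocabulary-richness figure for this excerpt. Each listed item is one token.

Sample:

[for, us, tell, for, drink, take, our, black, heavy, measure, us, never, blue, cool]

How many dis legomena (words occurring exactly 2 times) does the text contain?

Frequencies: for:2, us:2, tell:1, drink:1, take:1, our:1, black:1, heavy:1, measure:1, never:1, blue:1, cool:1
Words with frequency 2: for, us

2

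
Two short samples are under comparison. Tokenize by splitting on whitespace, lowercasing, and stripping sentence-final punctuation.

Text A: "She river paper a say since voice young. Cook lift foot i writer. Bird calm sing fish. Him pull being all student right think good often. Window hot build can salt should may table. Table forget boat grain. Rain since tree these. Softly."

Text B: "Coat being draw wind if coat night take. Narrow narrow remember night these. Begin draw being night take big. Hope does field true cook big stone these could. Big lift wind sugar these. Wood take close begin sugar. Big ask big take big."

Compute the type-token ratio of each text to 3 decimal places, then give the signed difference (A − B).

0.395

TTR(A) = 41/43 = 0.953
TTR(B) = 24/43 = 0.558
Difference = 0.953 − 0.558 = 0.395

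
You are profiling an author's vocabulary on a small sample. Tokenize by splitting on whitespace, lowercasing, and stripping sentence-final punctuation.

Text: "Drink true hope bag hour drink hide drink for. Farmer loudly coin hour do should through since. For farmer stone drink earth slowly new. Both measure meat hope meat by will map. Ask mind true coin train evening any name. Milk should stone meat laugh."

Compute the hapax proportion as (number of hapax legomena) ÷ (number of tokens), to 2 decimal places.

Frequencies: drink:4, meat:3, true:2, hope:2, hour:2, for:2, farmer:2, coin:2, should:2, stone:2, bag:1, hide:1, loudly:1, do:1, through:1, since:1, earth:1, slowly:1, new:1, both:1, … (12 more, each freq 1)
Hapax count = 22; token count = 45.
Ratio = 22 / 45 = 0.49

0.49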